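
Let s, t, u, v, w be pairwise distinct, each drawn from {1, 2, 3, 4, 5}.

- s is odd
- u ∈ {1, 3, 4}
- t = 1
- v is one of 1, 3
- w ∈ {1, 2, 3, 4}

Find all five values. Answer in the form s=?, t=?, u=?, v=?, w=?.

t has just one choice, so t = 1. So s, u, v, w can't be 1.
That leaves v = 3. Strike 3 from s, u, w.
s's domain is down to {5}, so s = 5.
u's domain is down to {4}, so u = 4. So w can't be 4.
w must be 2 (only option left).

s=5, t=1, u=4, v=3, w=2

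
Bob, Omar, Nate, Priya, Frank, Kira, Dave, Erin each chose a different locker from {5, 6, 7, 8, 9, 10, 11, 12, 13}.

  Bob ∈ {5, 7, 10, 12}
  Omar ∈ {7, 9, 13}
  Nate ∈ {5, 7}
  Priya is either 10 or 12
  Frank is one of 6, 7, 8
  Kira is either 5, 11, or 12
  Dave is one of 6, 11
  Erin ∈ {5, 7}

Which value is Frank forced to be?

8

Nate and Erin share exactly the 2 values {5, 7}; by pigeonhole those values go to them, so strike 5, 7 from Bob, Omar, Frank, Kira.
Bob and Priya share exactly the 2 values {10, 12}; by pigeonhole those values go to them, so strike 10, 12 from Kira.
Kira must be 11 (only option left). Remove 11 from Dave.
Dave must be 6 (only option left). Remove 6 from Frank.
So Frank = 8.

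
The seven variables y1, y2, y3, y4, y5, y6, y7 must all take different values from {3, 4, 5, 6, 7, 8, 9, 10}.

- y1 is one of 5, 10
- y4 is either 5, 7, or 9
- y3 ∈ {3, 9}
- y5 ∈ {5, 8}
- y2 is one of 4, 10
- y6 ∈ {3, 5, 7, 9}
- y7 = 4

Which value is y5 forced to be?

y7's domain is down to {4}, so y7 = 4. Strike 4 from y2.
y2 has just one choice, so y2 = 10. So y1 can't be 10.
That leaves y1 = 5. Eliminate 5 elsewhere: y4, y5, y6.
So y5 = 8.

8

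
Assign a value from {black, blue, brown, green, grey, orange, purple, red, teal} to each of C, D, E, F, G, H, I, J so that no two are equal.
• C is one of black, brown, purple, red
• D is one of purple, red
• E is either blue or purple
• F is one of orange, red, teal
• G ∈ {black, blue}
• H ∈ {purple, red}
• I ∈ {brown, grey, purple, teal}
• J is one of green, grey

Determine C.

The 2 variables D and H are confined to {purple, red}, which locks those values in; drop them from C, E, F, I.
That leaves E = blue. Strike blue from G.
G's domain is down to {black}, so G = black. So C can't be black.
So C = brown.

brown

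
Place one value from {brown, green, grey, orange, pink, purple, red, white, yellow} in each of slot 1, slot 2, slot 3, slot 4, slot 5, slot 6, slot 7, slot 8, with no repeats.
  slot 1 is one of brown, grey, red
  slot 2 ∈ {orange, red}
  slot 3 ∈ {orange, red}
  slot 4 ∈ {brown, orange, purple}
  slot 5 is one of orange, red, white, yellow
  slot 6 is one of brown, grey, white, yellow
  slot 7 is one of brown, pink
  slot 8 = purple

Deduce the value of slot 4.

brown

slot 8 must be purple (only option left). Remove purple from slot 4.
The 7 still-open variables together cover exactly {brown, grey, orange, pink, red, white, yellow} — 7 values for 7 variables — and pink appears only in slot 7's list, so slot 7 = pink.
slot 2 and slot 3 between them cover only {orange, red} — a naked pair. Remove those values from slot 1, slot 4, slot 5.
So slot 4 = brown.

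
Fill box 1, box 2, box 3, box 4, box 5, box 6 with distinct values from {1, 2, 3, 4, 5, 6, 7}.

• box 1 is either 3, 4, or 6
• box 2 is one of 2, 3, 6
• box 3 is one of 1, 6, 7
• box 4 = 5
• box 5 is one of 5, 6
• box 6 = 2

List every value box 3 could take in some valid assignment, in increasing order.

box 4's domain is down to {5}, so box 4 = 5. Strike 5 from box 5.
box 5 must be 6 (only option left). Remove 6 from box 1, box 2, box 3.
That leaves box 6 = 2. Remove 2 from box 2.
box 2 has just one choice, so box 2 = 3. Remove 3 from box 1.
box 1's domain is down to {4}, so box 1 = 4.
No further eliminations apply; box 3 can still be any of 1, 7.

1, 7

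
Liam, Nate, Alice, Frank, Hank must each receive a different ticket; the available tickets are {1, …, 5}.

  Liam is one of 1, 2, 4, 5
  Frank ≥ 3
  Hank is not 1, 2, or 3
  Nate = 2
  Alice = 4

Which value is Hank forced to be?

5

Nate must be 2 (only option left). So Liam can't be 2.
Alice has just one choice, so Alice = 4. Eliminate 4 elsewhere: Liam, Frank, Hank.
So Hank = 5.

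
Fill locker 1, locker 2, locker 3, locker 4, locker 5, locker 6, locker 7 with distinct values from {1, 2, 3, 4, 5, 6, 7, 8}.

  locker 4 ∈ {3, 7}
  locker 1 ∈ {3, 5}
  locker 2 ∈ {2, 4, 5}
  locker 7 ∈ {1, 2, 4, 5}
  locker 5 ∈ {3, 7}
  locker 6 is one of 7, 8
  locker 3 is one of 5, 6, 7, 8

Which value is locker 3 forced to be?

The 2 variables locker 4 and locker 5 are confined to {3, 7}, which locks those values in; drop them from locker 1, locker 3, locker 6.
locker 1 has just one choice, so locker 1 = 5. Remove 5 from locker 2, locker 3, locker 7.
locker 6's domain is down to {8}, so locker 6 = 8. Remove 8 from locker 3.
So locker 3 = 6.

6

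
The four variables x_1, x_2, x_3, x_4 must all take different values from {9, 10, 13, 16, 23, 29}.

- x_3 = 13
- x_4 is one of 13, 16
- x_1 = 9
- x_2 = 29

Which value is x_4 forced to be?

16

x_1 must be 9 (only option left).
x_2 has just one choice, so x_2 = 29.
x_3 must be 13 (only option left). Eliminate 13 elsewhere: x_4.
So x_4 = 16.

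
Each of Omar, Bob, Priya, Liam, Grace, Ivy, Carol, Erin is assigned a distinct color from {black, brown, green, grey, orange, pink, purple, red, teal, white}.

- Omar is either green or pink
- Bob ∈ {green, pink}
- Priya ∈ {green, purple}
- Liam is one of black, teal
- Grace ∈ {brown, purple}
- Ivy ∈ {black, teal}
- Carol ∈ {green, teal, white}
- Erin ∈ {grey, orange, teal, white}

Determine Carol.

Omar and Bob between them cover only {green, pink} — a naked pair. Remove those values from Priya, Carol.
Priya's domain is down to {purple}, so Priya = purple. Strike purple from Grace.
That leaves Grace = brown.
Liam and Ivy share exactly the 2 values {black, teal}; by pigeonhole those values go to them, so strike black, teal from Carol, Erin.
So Carol = white.

white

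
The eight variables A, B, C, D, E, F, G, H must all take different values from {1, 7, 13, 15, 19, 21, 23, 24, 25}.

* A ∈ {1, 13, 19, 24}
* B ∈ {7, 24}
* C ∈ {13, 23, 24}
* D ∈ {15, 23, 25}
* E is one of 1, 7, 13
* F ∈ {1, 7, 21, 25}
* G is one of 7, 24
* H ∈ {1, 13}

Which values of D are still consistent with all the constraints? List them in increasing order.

15, 25

B and G between them cover only {7, 24} — a naked pair. Remove those values from A, C, E, F.
The 2 variables E and H are confined to {1, 13}, which locks those values in; drop them from A, C, F.
A's domain is down to {19}, so A = 19.
C must be 23 (only option left). So D can't be 23.
No further eliminations apply; D can still be any of 15, 25.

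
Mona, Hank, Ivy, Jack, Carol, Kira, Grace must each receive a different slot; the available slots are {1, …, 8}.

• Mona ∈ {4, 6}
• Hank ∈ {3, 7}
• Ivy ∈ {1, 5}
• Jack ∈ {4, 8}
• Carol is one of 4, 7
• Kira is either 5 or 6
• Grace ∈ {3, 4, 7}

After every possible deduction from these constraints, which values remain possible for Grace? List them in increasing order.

Among the 7 variables, 1 fits only Ivy (and all 7 values in {1, 3, 4, 5, 6, 7, 8} must be used), so Ivy = 1.
Among the 6 still-open variables, 5 fits only Kira (and all 6 values in {3, 4, 5, 6, 7, 8} must be used), so Kira = 5.
The 5 still-open variables draw from only 5 values {3, 4, 6, 7, 8}, so each is used; only Mona can be 6, hence Mona = 6.
The 4 still-open variables draw from only 4 values {3, 4, 7, 8}, so each is used; only Jack can be 8, hence Jack = 8.
No further eliminations apply; Grace can still be any of 3, 4, 7.

3, 4, 7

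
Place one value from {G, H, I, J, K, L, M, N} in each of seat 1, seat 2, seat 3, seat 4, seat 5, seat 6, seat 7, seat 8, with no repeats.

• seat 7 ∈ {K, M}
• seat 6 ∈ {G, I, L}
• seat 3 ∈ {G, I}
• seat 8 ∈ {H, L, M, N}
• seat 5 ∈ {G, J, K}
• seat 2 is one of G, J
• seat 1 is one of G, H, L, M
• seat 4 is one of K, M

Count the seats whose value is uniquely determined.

Among the 8 variables, N fits only seat 8 (and all 8 values in {G, H, I, J, K, L, M, N} must be used), so seat 8 = N.
The 7 still-open variables draw from only 7 values {G, H, I, J, K, L, M}, so each is used; only seat 1 can be H, hence seat 1 = H.
The 6 still-open variables draw from only 6 values {G, I, J, K, L, M}, so each is used; only seat 6 can be L, hence seat 6 = L.
The 5 still-open variables together cover exactly {G, I, J, K, M} — 5 values for 5 variables — and I appears only in seat 3's list, so seat 3 = I.
seat 4 and seat 7 share exactly the 2 values {K, M}; by pigeonhole those values go to them, so strike K, M from seat 5.
Determined: seat 1=H, seat 3=I, seat 6=L, seat 8=N. The other seats each still have more than one consistent value. That makes 4.

4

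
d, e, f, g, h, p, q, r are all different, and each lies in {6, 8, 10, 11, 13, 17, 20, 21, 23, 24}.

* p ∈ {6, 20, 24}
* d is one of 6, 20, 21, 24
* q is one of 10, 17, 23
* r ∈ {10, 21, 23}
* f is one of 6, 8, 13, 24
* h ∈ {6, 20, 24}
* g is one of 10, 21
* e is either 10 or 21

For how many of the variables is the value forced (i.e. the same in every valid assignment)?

2

The 2 variables e and g are confined to {10, 21}, which locks those values in; drop them from d, q, r.
r has just one choice, so r = 23. So q can't be 23.
q's domain is down to {17}, so q = 17.
d, h, p share exactly the 3 values {6, 20, 24}; by pigeonhole those values go to them, so strike 6, 20, 24 from f.
Determined: q=17, r=23. The other variables each still have more than one consistent value. That makes 2.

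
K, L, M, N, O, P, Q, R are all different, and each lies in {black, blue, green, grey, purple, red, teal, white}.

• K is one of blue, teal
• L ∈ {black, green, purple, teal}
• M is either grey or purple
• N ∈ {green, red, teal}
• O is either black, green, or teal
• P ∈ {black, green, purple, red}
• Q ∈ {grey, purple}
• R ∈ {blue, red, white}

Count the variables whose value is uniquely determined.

The 8 variables draw from only 8 values {black, blue, green, grey, purple, red, teal, white}, so each is used; only R can be white, hence R = white.
The 7 still-open variables together cover exactly {black, blue, green, grey, purple, red, teal} — 7 values for 7 variables — and blue appears only in K's list, so K = blue.
M and Q share exactly the 2 values {grey, purple}; by pigeonhole those values go to them, so strike grey, purple from L, P.
Determined: K=blue, R=white. The other variables each still have more than one consistent value. That makes 2.

2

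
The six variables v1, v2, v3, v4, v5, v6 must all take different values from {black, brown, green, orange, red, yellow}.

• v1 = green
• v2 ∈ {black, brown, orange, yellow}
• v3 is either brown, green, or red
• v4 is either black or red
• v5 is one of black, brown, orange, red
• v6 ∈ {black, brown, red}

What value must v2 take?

v1 must be green (only option left). Remove green from v3.
The 5 still-open variables draw from only 5 values {black, brown, orange, red, yellow}, so each is used; only v2 can be yellow, hence v2 = yellow.

yellow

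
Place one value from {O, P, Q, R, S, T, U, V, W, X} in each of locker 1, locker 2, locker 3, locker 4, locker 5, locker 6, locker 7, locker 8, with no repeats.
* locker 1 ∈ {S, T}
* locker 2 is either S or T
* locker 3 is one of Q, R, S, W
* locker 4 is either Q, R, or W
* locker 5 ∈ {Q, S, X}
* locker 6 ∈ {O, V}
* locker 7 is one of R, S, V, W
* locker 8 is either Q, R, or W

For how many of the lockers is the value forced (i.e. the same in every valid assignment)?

Among the 8 variables, O fits only locker 6 (and all 8 values in {O, Q, R, S, T, V, W, X} must be used), so locker 6 = O.
Among the 7 still-open variables, V fits only locker 7 (and all 7 values in {Q, R, S, T, V, W, X} must be used), so locker 7 = V.
The 6 still-open variables together cover exactly {Q, R, S, T, W, X} — 6 values for 6 variables — and X appears only in locker 5's list, so locker 5 = X.
locker 1 and locker 2 share exactly the 2 values {S, T}; by pigeonhole those values go to them, so strike S, T from locker 3.
Determined: locker 5=X, locker 6=O, locker 7=V. The other lockers each still have more than one consistent value. That makes 3.

3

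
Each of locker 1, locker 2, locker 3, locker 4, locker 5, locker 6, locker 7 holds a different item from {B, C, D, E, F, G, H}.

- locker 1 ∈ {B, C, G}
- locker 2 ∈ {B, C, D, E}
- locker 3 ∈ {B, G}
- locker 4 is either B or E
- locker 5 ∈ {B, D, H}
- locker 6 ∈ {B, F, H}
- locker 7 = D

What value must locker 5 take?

H

locker 7 must be D (only option left). Remove D from locker 2, locker 5.
Among the 6 still-open variables, F fits only locker 6 (and all 6 values in {B, C, E, F, G, H} must be used), so locker 6 = F.
The 5 still-open variables together cover exactly {B, C, E, G, H} — 5 values for 5 variables — and H appears only in locker 5's list, so locker 5 = H.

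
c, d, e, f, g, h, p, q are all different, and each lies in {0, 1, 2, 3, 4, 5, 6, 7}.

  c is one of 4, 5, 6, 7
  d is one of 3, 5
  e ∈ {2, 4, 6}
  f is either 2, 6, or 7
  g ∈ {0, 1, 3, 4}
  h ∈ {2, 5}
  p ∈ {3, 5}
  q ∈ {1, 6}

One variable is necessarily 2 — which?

Among the 8 variables, 0 fits only g (and all 8 values in {0, 1, 2, 3, 4, 5, 6, 7} must be used), so g = 0.
The 7 still-open variables together cover exactly {1, 2, 3, 4, 5, 6, 7} — 7 values for 7 variables — and 1 appears only in q's list, so q = 1.
d and p share exactly the 2 values {3, 5}; by pigeonhole those values go to them, so strike 3, 5 from c, h.

h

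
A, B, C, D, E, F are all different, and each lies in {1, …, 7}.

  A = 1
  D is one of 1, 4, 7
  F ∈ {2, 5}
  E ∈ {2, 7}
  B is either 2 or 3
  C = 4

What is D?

A has just one choice, so A = 1. Strike 1 from D.
C's domain is down to {4}, so C = 4. Remove 4 from D.
So D = 7.

7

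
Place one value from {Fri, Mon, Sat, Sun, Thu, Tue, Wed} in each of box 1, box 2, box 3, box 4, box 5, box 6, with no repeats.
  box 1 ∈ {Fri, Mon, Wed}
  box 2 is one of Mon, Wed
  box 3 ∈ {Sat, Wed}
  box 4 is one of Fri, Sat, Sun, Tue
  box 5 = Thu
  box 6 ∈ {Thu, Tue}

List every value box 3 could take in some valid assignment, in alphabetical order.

box 5's domain is down to {Thu}, so box 5 = Thu. Strike Thu from box 6.
That leaves box 6 = Tue. Eliminate Tue elsewhere: box 4.
No further eliminations apply; box 3 can still be any of Sat, Wed.

Sat, Wed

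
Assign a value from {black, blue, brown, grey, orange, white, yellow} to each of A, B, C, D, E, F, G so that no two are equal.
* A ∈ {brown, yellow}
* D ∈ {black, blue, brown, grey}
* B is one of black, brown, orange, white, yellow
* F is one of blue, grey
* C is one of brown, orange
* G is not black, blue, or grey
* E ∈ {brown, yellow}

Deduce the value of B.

A and E share exactly the 2 values {brown, yellow}; by pigeonhole those values go to them, so strike brown, yellow from B, C, D, G.
C must be orange (only option left). Eliminate orange elsewhere: B, G.
That leaves G = white. So B can't be white.
So B = black.

black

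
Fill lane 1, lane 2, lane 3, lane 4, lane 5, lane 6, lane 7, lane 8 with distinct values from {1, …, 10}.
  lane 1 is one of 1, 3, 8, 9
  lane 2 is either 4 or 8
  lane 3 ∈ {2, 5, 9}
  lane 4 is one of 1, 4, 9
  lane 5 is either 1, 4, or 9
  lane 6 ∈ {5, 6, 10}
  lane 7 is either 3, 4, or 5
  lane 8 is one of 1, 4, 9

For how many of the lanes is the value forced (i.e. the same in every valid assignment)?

4

The 3 variables lane 4, lane 5, lane 8 are confined to {1, 4, 9}, which locks those values in; drop them from lane 1, lane 2, lane 3, lane 7.
lane 2 must be 8 (only option left). So lane 1 can't be 8.
That leaves lane 1 = 3. So lane 7 can't be 3.
lane 7 has just one choice, so lane 7 = 5. Eliminate 5 elsewhere: lane 3, lane 6.
That leaves lane 3 = 2.
Determined: lane 1=3, lane 2=8, lane 3=2, lane 7=5. The other lanes each still have more than one consistent value. That makes 4.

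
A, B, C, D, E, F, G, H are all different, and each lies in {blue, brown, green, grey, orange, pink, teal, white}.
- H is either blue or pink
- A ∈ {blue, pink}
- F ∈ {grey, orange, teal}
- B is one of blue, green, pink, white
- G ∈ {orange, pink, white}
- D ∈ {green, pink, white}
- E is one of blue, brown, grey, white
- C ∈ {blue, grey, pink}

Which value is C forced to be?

The 8 variables draw from only 8 values {blue, brown, green, grey, orange, pink, teal, white}, so each is used; only E can be brown, hence E = brown.
The 7 still-open variables draw from only 7 values {blue, green, grey, orange, pink, teal, white}, so each is used; only F can be teal, hence F = teal.
The 6 still-open variables draw from only 6 values {blue, green, grey, orange, pink, white}, so each is used; only C can be grey, hence C = grey.

grey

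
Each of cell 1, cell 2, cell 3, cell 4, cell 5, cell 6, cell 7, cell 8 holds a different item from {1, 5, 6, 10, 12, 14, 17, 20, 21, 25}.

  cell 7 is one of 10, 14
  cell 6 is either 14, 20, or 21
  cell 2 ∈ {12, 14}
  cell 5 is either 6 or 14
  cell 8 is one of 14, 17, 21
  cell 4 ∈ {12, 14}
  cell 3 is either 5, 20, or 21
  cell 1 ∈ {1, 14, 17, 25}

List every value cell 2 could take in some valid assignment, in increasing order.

12, 14

cell 2 and cell 4 between them cover only {12, 14} — a naked pair. Remove those values from cell 1, cell 5, cell 6, cell 7, cell 8.
That leaves cell 5 = 6.
cell 7's domain is down to {10}, so cell 7 = 10.
No further eliminations apply; cell 2 can still be any of 12, 14.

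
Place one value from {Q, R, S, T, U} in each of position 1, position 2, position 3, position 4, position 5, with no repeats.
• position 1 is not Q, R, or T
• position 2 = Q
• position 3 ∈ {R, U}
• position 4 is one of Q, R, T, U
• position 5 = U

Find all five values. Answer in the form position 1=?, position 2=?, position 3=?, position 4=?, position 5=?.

position 1=S, position 2=Q, position 3=R, position 4=T, position 5=U

position 2 must be Q (only option left). Eliminate Q elsewhere: position 4.
position 5 must be U (only option left). Eliminate U elsewhere: position 1, position 3, position 4.
position 1 has just one choice, so position 1 = S.
That leaves position 3 = R. Eliminate R elsewhere: position 4.
That leaves position 4 = T.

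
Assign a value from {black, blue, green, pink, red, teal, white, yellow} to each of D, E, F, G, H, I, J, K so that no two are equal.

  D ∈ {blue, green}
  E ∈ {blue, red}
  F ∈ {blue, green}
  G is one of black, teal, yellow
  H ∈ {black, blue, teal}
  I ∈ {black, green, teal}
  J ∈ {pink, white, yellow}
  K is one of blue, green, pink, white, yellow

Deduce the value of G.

The 8 variables together cover exactly {black, blue, green, pink, red, teal, white, yellow} — 8 values for 8 variables — and red appears only in E's list, so E = red.
D and F between them cover only {blue, green} — a naked pair. Remove those values from H, I, K.
The 2 variables H and I are confined to {black, teal}, which locks those values in; drop them from G.
So G = yellow.

yellow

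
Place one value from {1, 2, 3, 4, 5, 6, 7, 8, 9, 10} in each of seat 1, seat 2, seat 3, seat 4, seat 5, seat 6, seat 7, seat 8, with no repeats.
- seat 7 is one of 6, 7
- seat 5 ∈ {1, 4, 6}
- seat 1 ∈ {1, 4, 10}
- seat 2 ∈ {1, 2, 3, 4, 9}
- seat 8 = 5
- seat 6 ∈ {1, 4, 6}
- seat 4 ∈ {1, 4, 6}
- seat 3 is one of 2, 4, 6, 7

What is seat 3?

2

seat 8's domain is down to {5}, so seat 8 = 5.
seat 4, seat 5, seat 6 share exactly the 3 values {1, 4, 6}; by pigeonhole those values go to them, so strike 1, 4, 6 from seat 1, seat 2, seat 3, seat 7.
seat 1's domain is down to {10}, so seat 1 = 10.
seat 7's domain is down to {7}, so seat 7 = 7. Strike 7 from seat 3.
So seat 3 = 2.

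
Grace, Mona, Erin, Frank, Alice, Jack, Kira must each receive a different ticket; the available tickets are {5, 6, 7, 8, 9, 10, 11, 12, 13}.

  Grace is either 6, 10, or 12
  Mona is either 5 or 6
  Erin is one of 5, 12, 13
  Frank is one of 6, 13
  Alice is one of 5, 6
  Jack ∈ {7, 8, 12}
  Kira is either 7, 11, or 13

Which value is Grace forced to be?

10

The 2 variables Mona and Alice are confined to {5, 6}, which locks those values in; drop them from Grace, Erin, Frank.
That leaves Frank = 13. Strike 13 from Erin, Kira.
Erin must be 12 (only option left). Remove 12 from Grace, Jack.
So Grace = 10.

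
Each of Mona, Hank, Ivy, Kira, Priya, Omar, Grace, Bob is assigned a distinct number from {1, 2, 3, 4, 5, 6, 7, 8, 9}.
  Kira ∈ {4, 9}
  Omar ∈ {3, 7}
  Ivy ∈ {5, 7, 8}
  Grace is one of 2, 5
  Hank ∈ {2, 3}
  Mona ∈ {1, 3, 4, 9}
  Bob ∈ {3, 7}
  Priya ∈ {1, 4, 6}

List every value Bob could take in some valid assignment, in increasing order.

3, 7

Omar and Bob share exactly the 2 values {3, 7}; by pigeonhole those values go to them, so strike 3, 7 from Mona, Hank, Ivy.
Hank's domain is down to {2}, so Hank = 2. So Grace can't be 2.
Grace's domain is down to {5}, so Grace = 5. Remove 5 from Ivy.
That leaves Ivy = 8.
No further eliminations apply; Bob can still be any of 3, 7.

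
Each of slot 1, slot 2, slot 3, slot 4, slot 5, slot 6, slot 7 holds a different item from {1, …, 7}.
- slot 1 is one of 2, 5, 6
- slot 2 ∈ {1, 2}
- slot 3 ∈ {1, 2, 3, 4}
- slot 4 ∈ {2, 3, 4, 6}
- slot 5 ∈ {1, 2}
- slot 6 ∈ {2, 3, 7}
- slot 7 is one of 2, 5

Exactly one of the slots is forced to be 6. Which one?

slot 1

The 7 variables together cover exactly {1, 2, 3, 4, 5, 6, 7} — 7 values for 7 variables — and 7 appears only in slot 6's list, so slot 6 = 7.
The 2 variables slot 2 and slot 5 are confined to {1, 2}, which locks those values in; drop them from slot 1, slot 3, slot 4, slot 7.
slot 7 must be 5 (only option left). Strike 5 from slot 1.
So 6 goes to slot 1.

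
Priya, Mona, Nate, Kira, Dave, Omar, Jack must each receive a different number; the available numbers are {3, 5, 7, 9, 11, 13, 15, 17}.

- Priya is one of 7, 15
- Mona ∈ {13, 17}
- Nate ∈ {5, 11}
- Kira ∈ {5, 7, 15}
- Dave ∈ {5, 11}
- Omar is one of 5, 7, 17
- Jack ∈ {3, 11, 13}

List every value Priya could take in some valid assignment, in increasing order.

7, 15

The 7 variables draw from only 7 values {3, 5, 7, 11, 13, 15, 17}, so each is used; only Jack can be 3, hence Jack = 3.
Among the 6 still-open variables, 13 fits only Mona (and all 6 values in {5, 7, 11, 13, 15, 17} must be used), so Mona = 13.
The 5 still-open variables together cover exactly {5, 7, 11, 15, 17} — 5 values for 5 variables — and 17 appears only in Omar's list, so Omar = 17.
Nate and Dave share exactly the 2 values {5, 11}; by pigeonhole those values go to them, so strike 5, 11 from Kira.
No further eliminations apply; Priya can still be any of 7, 15.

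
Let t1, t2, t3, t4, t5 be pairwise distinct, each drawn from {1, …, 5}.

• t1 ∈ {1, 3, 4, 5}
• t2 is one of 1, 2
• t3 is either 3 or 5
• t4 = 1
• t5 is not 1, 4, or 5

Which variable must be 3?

t5

t4 must be 1 (only option left). Remove 1 from t1, t2.
t2's domain is down to {2}, so t2 = 2. So t5 can't be 2.
So 3 goes to t5.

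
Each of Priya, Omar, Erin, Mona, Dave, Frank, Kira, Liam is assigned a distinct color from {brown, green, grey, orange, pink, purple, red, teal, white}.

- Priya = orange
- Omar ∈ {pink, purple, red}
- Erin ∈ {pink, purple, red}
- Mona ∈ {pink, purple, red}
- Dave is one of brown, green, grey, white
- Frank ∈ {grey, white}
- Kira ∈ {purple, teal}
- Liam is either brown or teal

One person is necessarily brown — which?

Priya's domain is down to {orange}, so Priya = orange.
Omar, Erin, Mona between them cover only {pink, purple, red} — a naked triple. Remove those values from Kira.
Kira's domain is down to {teal}, so Kira = teal. Remove teal from Liam.
So brown goes to Liam.

Liam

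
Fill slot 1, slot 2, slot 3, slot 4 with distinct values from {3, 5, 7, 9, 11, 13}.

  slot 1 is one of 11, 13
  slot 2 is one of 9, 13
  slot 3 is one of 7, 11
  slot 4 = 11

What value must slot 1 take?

13

slot 4 has just one choice, so slot 4 = 11. Strike 11 from slot 1, slot 3.
So slot 1 = 13.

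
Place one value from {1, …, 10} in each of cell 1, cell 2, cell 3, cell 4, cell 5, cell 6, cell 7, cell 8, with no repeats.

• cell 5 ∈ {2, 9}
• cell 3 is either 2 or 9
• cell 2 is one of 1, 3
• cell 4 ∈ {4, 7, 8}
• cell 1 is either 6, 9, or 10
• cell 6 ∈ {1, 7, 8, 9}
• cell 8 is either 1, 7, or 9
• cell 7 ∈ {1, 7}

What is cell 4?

The 2 variables cell 3 and cell 5 are confined to {2, 9}, which locks those values in; drop them from cell 1, cell 6, cell 8.
cell 7 and cell 8 between them cover only {1, 7} — a naked pair. Remove those values from cell 2, cell 4, cell 6.
cell 2's domain is down to {3}, so cell 2 = 3.
cell 6's domain is down to {8}, so cell 6 = 8. Eliminate 8 elsewhere: cell 4.
So cell 4 = 4.

4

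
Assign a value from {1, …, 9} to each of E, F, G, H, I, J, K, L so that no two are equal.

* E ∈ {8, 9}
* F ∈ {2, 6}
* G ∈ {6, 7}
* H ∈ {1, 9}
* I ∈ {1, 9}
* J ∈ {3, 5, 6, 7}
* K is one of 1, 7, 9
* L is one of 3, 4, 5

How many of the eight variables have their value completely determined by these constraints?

4

The 2 variables H and I are confined to {1, 9}, which locks those values in; drop them from E, K.
E's domain is down to {8}, so E = 8.
K must be 7 (only option left). Remove 7 from G, J.
That leaves G = 6. Eliminate 6 elsewhere: F, J.
F must be 2 (only option left).
Determined: E=8, F=2, G=6, K=7. The other variables each still have more than one consistent value. That makes 4.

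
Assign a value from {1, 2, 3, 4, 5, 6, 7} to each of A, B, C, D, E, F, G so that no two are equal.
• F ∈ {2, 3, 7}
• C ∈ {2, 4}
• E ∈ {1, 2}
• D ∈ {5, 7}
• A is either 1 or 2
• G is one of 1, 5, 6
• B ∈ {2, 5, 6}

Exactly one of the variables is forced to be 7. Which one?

D

Among the 7 variables, 3 fits only F (and all 7 values in {1, 2, 3, 4, 5, 6, 7} must be used), so F = 3.
The 6 still-open variables together cover exactly {1, 2, 4, 5, 6, 7} — 6 values for 6 variables — and 4 appears only in C's list, so C = 4.
The 5 still-open variables together cover exactly {1, 2, 5, 6, 7} — 5 values for 5 variables — and 7 appears only in D's list, so D = 7.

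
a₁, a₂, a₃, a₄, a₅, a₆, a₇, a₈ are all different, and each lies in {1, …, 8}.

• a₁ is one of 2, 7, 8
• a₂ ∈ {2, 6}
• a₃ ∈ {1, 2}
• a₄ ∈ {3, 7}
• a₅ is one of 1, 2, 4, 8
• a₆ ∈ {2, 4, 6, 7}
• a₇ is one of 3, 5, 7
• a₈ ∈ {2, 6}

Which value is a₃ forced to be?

The 8 variables together cover exactly {1, 2, 3, 4, 5, 6, 7, 8} — 8 values for 8 variables — and 5 appears only in a₇'s list, so a₇ = 5.
Among the 7 still-open variables, 3 fits only a₄ (and all 7 values in {1, 2, 3, 4, 6, 7, 8} must be used), so a₄ = 3.
The 2 variables a₂ and a₈ are confined to {2, 6}, which locks those values in; drop them from a₁, a₃, a₅, a₆.
So a₃ = 1.

1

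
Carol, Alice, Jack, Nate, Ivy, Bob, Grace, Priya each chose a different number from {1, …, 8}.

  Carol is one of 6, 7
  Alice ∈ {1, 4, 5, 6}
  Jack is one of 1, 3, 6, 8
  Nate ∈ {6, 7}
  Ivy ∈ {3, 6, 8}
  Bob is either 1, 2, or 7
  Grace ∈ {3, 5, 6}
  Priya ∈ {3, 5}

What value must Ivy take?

The 8 variables draw from only 8 values {1, 2, 3, 4, 5, 6, 7, 8}, so each is used; only Bob can be 2, hence Bob = 2.
The 7 still-open variables together cover exactly {1, 3, 4, 5, 6, 7, 8} — 7 values for 7 variables — and 4 appears only in Alice's list, so Alice = 4.
The 6 still-open variables draw from only 6 values {1, 3, 5, 6, 7, 8}, so each is used; only Jack can be 1, hence Jack = 1.
Among the 5 still-open variables, 8 fits only Ivy (and all 5 values in {3, 5, 6, 7, 8} must be used), so Ivy = 8.

8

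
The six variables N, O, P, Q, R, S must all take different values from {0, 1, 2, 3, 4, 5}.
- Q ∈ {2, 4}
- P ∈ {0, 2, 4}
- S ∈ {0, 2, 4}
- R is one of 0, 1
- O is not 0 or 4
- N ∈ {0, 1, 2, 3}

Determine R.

1

Among the 6 variables, 5 fits only O (and all 6 values in {0, 1, 2, 3, 4, 5} must be used), so O = 5.
The 5 still-open variables draw from only 5 values {0, 1, 2, 3, 4}, so each is used; only N can be 3, hence N = 3.
The 4 still-open variables together cover exactly {0, 1, 2, 4} — 4 values for 4 variables — and 1 appears only in R's list, so R = 1.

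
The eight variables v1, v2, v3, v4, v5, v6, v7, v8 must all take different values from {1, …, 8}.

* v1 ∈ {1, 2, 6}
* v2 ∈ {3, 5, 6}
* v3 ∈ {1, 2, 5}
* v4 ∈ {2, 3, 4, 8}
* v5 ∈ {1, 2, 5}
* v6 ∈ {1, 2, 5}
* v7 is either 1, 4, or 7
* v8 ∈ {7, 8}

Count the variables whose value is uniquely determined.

v3, v5, v6 between them cover only {1, 2, 5} — a naked triple. Remove those values from v1, v2, v4, v7.
v1 has just one choice, so v1 = 6. So v2 can't be 6.
v2 must be 3 (only option left). Eliminate 3 elsewhere: v4.
Determined: v1=6, v2=3. The other variables each still have more than one consistent value. That makes 2.

2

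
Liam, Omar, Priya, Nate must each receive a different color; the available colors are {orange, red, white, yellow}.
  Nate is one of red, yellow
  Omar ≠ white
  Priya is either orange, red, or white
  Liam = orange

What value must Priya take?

Liam must be orange (only option left). Strike orange from Omar, Priya.
The 3 still-open variables together cover exactly {red, white, yellow} — 3 values for 3 variables — and white appears only in Priya's list, so Priya = white.

white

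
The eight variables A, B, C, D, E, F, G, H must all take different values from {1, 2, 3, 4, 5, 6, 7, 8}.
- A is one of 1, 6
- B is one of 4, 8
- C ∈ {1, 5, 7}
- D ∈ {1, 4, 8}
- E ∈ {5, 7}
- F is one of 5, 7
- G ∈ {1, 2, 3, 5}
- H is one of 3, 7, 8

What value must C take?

1

Among the 8 variables, 2 fits only G (and all 8 values in {1, 2, 3, 4, 5, 6, 7, 8} must be used), so G = 2.
The 7 still-open variables draw from only 7 values {1, 3, 4, 5, 6, 7, 8}, so each is used; only H can be 3, hence H = 3.
The 6 still-open variables draw from only 6 values {1, 4, 5, 6, 7, 8}, so each is used; only A can be 6, hence A = 6.
The 2 variables E and F are confined to {5, 7}, which locks those values in; drop them from C.
So C = 1.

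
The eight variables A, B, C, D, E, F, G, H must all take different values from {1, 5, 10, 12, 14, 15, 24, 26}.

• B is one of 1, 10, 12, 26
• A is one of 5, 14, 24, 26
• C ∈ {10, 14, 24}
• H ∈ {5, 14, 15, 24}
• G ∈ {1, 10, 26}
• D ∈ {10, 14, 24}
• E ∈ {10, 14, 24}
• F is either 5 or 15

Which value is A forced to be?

Among the 8 variables, 12 fits only B (and all 8 values in {1, 5, 10, 12, 14, 15, 24, 26} must be used), so B = 12.
Among the 7 still-open variables, 1 fits only G (and all 7 values in {1, 5, 10, 14, 15, 24, 26} must be used), so G = 1.
The 6 still-open variables together cover exactly {5, 10, 14, 15, 24, 26} — 6 values for 6 variables — and 26 appears only in A's list, so A = 26.

26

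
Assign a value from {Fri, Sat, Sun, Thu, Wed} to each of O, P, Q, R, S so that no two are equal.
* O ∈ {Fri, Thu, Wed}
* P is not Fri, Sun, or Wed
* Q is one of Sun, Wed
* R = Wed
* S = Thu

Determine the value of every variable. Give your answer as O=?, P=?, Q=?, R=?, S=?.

R has just one choice, so R = Wed. Eliminate Wed elsewhere: O, Q.
S must be Thu (only option left). Strike Thu from O, P.
O has just one choice, so O = Fri.
That leaves P = Sat.
Q has just one choice, so Q = Sun.

O=Fri, P=Sat, Q=Sun, R=Wed, S=Thu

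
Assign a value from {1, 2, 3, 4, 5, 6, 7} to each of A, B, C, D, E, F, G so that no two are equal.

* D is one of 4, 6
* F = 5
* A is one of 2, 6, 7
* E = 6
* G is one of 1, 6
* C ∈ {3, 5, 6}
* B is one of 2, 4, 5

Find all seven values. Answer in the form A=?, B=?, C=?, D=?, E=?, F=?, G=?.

A=7, B=2, C=3, D=4, E=6, F=5, G=1

E's domain is down to {6}, so E = 6. Strike 6 from A, C, D, G.
F's domain is down to {5}, so F = 5. Strike 5 from B, C.
G has just one choice, so G = 1.
C's domain is down to {3}, so C = 3.
D must be 4 (only option left). Strike 4 from B.
That leaves B = 2. Strike 2 from A.
A has just one choice, so A = 7.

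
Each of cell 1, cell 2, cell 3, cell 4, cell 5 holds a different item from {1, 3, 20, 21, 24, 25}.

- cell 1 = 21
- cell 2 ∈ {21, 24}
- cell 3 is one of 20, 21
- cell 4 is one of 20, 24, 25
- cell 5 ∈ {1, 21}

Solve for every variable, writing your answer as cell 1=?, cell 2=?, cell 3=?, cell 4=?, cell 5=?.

cell 1's domain is down to {21}, so cell 1 = 21. Strike 21 from cell 2, cell 3, cell 5.
cell 2's domain is down to {24}, so cell 2 = 24. So cell 4 can't be 24.
cell 3 has just one choice, so cell 3 = 20. Remove 20 from cell 4.
cell 4 has just one choice, so cell 4 = 25.
cell 5's domain is down to {1}, so cell 5 = 1.

cell 1=21, cell 2=24, cell 3=20, cell 4=25, cell 5=1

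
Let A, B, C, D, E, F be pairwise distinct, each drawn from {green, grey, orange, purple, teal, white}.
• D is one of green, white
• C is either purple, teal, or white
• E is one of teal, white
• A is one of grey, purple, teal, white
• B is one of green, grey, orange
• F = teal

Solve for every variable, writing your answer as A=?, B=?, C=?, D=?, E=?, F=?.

F's domain is down to {teal}, so F = teal. So A, C, E can't be teal.
E's domain is down to {white}, so E = white. Eliminate white elsewhere: A, C, D.
C's domain is down to {purple}, so C = purple. So A can't be purple.
D has just one choice, so D = green. Strike green from B.
A has just one choice, so A = grey. Eliminate grey elsewhere: B.
B has just one choice, so B = orange.

A=grey, B=orange, C=purple, D=green, E=white, F=teal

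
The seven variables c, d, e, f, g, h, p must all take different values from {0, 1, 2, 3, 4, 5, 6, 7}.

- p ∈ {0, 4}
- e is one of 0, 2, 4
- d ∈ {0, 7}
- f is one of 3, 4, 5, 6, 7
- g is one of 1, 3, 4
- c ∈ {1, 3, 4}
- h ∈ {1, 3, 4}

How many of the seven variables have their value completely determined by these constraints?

3

The 3 variables c, g, h are confined to {1, 3, 4}, which locks those values in; drop them from e, f, p.
p has just one choice, so p = 0. Remove 0 from d, e.
d's domain is down to {7}, so d = 7. Remove 7 from f.
That leaves e = 2.
Determined: d=7, e=2, p=0. The other variables each still have more than one consistent value. That makes 3.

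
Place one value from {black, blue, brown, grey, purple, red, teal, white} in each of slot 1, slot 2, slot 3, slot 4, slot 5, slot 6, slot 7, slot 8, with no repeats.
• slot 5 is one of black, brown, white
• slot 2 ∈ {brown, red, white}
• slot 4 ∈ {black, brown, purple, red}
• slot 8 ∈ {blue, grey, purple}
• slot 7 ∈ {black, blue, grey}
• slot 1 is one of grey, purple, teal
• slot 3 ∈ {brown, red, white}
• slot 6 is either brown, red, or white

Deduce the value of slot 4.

purple

The 8 variables draw from only 8 values {black, blue, brown, grey, purple, red, teal, white}, so each is used; only slot 1 can be teal, hence slot 1 = teal.
slot 2, slot 3, slot 6 share exactly the 3 values {brown, red, white}; by pigeonhole those values go to them, so strike brown, red, white from slot 4, slot 5.
slot 5 must be black (only option left). Remove black from slot 4, slot 7.
So slot 4 = purple.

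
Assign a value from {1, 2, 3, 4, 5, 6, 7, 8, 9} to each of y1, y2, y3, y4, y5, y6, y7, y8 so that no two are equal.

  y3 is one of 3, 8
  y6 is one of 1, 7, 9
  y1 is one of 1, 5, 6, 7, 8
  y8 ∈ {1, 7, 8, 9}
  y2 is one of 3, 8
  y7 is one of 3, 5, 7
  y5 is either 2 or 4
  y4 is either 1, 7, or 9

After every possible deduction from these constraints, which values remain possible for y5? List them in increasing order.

2, 4

y2 and y3 between them cover only {3, 8} — a naked pair. Remove those values from y1, y7, y8.
y4, y6, y8 between them cover only {1, 7, 9} — a naked triple. Remove those values from y1, y7.
y7's domain is down to {5}, so y7 = 5. Remove 5 from y1.
y1 must be 6 (only option left).
No further eliminations apply; y5 can still be any of 2, 4.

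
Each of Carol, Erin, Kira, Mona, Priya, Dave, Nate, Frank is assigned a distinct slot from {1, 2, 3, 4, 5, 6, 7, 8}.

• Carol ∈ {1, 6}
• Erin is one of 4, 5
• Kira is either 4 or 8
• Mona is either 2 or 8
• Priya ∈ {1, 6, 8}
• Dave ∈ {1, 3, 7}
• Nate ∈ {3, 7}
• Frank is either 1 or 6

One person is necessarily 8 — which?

Priya

Among the 8 variables, 2 fits only Mona (and all 8 values in {1, 2, 3, 4, 5, 6, 7, 8} must be used), so Mona = 2.
Among the 7 still-open variables, 5 fits only Erin (and all 7 values in {1, 3, 4, 5, 6, 7, 8} must be used), so Erin = 5.
The 6 still-open variables together cover exactly {1, 3, 4, 6, 7, 8} — 6 values for 6 variables — and 4 appears only in Kira's list, so Kira = 4.
Among the 5 still-open variables, 8 fits only Priya (and all 5 values in {1, 3, 6, 7, 8} must be used), so Priya = 8.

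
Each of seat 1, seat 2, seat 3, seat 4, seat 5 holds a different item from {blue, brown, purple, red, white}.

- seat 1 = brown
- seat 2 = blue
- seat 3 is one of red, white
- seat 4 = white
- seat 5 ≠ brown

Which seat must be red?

seat 3

seat 1 must be brown (only option left).
seat 2's domain is down to {blue}, so seat 2 = blue. Remove blue from seat 5.
That leaves seat 4 = white. So seat 3, seat 5 can't be white.
So red goes to seat 3.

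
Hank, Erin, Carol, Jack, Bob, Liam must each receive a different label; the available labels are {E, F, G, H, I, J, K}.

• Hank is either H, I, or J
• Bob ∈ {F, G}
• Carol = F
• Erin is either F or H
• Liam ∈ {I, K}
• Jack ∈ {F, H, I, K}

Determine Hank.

Carol's domain is down to {F}, so Carol = F. Remove F from Erin, Jack, Bob.
Bob must be G (only option left).
Erin's domain is down to {H}, so Erin = H. Remove H from Hank, Jack.
The 3 still-open variables together cover exactly {I, J, K} — 3 values for 3 variables — and J appears only in Hank's list, so Hank = J.

J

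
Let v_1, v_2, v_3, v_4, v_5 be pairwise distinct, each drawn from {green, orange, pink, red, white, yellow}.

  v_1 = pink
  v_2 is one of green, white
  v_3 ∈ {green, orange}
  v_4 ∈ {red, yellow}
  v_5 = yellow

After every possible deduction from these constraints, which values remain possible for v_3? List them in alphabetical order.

v_1 has just one choice, so v_1 = pink.
v_5's domain is down to {yellow}, so v_5 = yellow. Remove yellow from v_4.
v_4 has just one choice, so v_4 = red.
No further eliminations apply; v_3 can still be any of green, orange.

green, orange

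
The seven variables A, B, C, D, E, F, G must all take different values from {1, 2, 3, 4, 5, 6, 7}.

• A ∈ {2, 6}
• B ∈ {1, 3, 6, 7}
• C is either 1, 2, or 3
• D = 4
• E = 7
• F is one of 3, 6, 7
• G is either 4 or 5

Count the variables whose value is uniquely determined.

D's domain is down to {4}, so D = 4. So G can't be 4.
E has just one choice, so E = 7. Eliminate 7 elsewhere: B, F.
G has just one choice, so G = 5.
Determined: D=4, E=7, G=5. The other variables each still have more than one consistent value. That makes 3.

3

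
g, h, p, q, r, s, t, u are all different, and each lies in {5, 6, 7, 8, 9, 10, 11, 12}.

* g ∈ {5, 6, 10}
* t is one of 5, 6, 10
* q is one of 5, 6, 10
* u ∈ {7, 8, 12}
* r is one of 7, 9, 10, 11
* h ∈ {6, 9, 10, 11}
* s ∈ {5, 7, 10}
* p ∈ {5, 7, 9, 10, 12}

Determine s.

7

The 8 variables draw from only 8 values {5, 6, 7, 8, 9, 10, 11, 12}, so each is used; only u can be 8, hence u = 8.
Among the 7 still-open variables, 12 fits only p (and all 7 values in {5, 6, 7, 9, 10, 11, 12} must be used), so p = 12.
g, q, t between them cover only {5, 6, 10} — a naked triple. Remove those values from h, r, s.
So s = 7.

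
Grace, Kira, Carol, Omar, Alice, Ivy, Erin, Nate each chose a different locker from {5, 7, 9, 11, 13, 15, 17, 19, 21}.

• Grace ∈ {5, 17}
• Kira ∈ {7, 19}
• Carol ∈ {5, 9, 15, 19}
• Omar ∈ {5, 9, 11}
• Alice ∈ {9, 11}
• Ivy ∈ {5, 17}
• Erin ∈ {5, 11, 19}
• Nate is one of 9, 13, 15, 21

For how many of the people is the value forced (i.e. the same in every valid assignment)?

Grace and Ivy share exactly the 2 values {5, 17}; by pigeonhole those values go to them, so strike 5, 17 from Carol, Omar, Erin.
Omar and Alice share exactly the 2 values {9, 11}; by pigeonhole those values go to them, so strike 9, 11 from Carol, Erin, Nate.
Erin has just one choice, so Erin = 19. So Kira, Carol can't be 19.
That leaves Kira = 7.
Carol has just one choice, so Carol = 15. Strike 15 from Nate.
Determined: Kira=7, Carol=15, Erin=19. The other people each still have more than one consistent value. That makes 3.

3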